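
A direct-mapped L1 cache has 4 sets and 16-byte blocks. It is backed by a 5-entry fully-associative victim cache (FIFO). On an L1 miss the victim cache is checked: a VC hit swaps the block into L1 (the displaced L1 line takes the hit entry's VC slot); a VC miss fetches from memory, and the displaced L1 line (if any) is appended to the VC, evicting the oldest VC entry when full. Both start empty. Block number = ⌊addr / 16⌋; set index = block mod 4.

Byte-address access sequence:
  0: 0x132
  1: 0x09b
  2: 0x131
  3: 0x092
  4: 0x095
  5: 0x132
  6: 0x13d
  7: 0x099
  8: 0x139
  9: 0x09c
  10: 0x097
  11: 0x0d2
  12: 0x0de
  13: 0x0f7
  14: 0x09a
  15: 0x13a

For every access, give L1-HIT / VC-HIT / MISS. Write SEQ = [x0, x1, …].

#0 0x132→b19/s3 MISS; vc=[]
#1 0x9b→b9/s1 MISS; vc=[]
#2 0x131→b19/s3 L1-HIT; vc=[]
#3 0x92→b9/s1 L1-HIT; vc=[]
#4 0x95→b9/s1 L1-HIT; vc=[]
#5 0x132→b19/s3 L1-HIT; vc=[]
#6 0x13d→b19/s3 L1-HIT; vc=[]
#7 0x99→b9/s1 L1-HIT; vc=[]
#8 0x139→b19/s3 L1-HIT; vc=[]
#9 0x9c→b9/s1 L1-HIT; vc=[]
#10 0x97→b9/s1 L1-HIT; vc=[]
#11 0xd2→b13/s1 MISS; vc=[9]
#12 0xde→b13/s1 L1-HIT; vc=[9]
#13 0xf7→b15/s3 MISS; vc=[9,19]
#14 0x9a→b9/s1 VC-HIT; vc=[13,19]
#15 0x13a→b19/s3 VC-HIT; vc=[13,15]

SEQ = [MISS, MISS, L1-HIT, L1-HIT, L1-HIT, L1-HIT, L1-HIT, L1-HIT, L1-HIT, L1-HIT, L1-HIT, MISS, L1-HIT, MISS, VC-HIT, VC-HIT]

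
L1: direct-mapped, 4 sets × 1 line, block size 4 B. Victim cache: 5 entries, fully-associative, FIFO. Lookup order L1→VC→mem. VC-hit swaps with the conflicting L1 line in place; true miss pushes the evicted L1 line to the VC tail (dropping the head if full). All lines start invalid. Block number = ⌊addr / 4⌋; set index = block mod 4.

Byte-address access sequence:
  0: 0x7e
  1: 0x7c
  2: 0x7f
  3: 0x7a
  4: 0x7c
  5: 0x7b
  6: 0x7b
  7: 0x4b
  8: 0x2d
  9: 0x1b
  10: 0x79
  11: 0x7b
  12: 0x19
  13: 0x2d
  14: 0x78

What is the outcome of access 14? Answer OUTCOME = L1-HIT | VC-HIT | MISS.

#0 0x7e→b31/s3 MISS; vc=[]
#1 0x7c→b31/s3 L1-HIT; vc=[]
#2 0x7f→b31/s3 L1-HIT; vc=[]
#3 0x7a→b30/s2 MISS; vc=[]
#4 0x7c→b31/s3 L1-HIT; vc=[]
#5 0x7b→b30/s2 L1-HIT; vc=[]
#6 0x7b→b30/s2 L1-HIT; vc=[]
#7 0x4b→b18/s2 MISS; vc=[30]
#8 0x2d→b11/s3 MISS; vc=[30,31]
#9 0x1b→b6/s2 MISS; vc=[30,31,18]
#10 0x79→b30/s2 VC-HIT; vc=[6,31,18]
#11 0x7b→b30/s2 L1-HIT; vc=[6,31,18]
#12 0x19→b6/s2 VC-HIT; vc=[30,31,18]
#13 0x2d→b11/s3 L1-HIT; vc=[30,31,18]
#14 0x78→b30/s2 VC-HIT; vc=[6,31,18]

OUTCOME = VC-HIT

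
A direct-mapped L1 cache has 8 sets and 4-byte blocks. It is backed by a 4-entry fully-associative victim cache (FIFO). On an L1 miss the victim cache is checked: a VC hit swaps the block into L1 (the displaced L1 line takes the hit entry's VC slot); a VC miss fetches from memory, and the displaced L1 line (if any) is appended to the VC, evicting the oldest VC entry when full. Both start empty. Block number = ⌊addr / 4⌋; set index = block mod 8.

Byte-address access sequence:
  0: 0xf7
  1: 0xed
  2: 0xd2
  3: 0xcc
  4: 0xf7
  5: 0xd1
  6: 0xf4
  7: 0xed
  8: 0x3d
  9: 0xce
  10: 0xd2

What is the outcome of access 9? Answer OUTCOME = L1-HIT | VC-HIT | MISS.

0: 0xf7 (blk 61, set 5) → MISS  vc=[]
1: 0xed (blk 59, set 3) → MISS  vc=[]
2: 0xd2 (blk 52, set 4) → MISS  vc=[]
3: 0xcc (blk 51, set 3) → MISS  vc=[59]
4: 0xf7 (blk 61, set 5) → L1-HIT  vc=[59]
5: 0xd1 (blk 52, set 4) → L1-HIT  vc=[59]
6: 0xf4 (blk 61, set 5) → L1-HIT  vc=[59]
7: 0xed (blk 59, set 3) → VC-HIT  vc=[51]
8: 0x3d (blk 15, set 7) → MISS  vc=[51]
9: 0xce (blk 51, set 3) → VC-HIT  vc=[59]
10: 0xd2 (blk 52, set 4) → L1-HIT  vc=[59]

OUTCOME = VC-HIT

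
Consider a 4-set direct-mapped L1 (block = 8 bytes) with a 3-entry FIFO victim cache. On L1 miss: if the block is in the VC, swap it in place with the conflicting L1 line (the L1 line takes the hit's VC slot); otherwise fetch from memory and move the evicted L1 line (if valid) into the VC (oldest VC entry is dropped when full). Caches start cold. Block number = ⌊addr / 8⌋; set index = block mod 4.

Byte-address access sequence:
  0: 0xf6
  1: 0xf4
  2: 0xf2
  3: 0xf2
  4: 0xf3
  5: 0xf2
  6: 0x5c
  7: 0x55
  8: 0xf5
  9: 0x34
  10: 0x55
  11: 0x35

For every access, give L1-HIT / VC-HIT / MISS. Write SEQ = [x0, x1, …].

SEQ = [MISS, L1-HIT, L1-HIT, L1-HIT, L1-HIT, L1-HIT, MISS, MISS, VC-HIT, MISS, VC-HIT, VC-HIT]

0: 0xf6 (blk 30, set 2) → MISS  vc=[]
1: 0xf4 (blk 30, set 2) → L1-HIT  vc=[]
2: 0xf2 (blk 30, set 2) → L1-HIT  vc=[]
3: 0xf2 (blk 30, set 2) → L1-HIT  vc=[]
4: 0xf3 (blk 30, set 2) → L1-HIT  vc=[]
5: 0xf2 (blk 30, set 2) → L1-HIT  vc=[]
6: 0x5c (blk 11, set 3) → MISS  vc=[]
7: 0x55 (blk 10, set 2) → MISS  vc=[30]
8: 0xf5 (blk 30, set 2) → VC-HIT  vc=[10]
9: 0x34 (blk 6, set 2) → MISS  vc=[10, 30]
10: 0x55 (blk 10, set 2) → VC-HIT  vc=[6, 30]
11: 0x35 (blk 6, set 2) → VC-HIT  vc=[10, 30]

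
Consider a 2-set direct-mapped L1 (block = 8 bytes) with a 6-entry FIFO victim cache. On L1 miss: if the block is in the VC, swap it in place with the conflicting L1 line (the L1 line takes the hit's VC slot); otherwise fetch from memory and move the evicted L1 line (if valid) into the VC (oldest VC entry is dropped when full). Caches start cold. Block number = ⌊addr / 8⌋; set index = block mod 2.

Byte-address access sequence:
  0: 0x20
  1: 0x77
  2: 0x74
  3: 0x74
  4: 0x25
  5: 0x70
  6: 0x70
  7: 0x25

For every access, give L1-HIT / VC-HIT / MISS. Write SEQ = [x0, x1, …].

  [0] addr=0x20 blk=4 s=0: MISS | VC []
  [1] addr=0x77 blk=14 s=0: MISS | VC [4]
  [2] addr=0x74 blk=14 s=0: L1-HIT | VC [4]
  [3] addr=0x74 blk=14 s=0: L1-HIT | VC [4]
  [4] addr=0x25 blk=4 s=0: VC-HIT | VC [14]
  [5] addr=0x70 blk=14 s=0: VC-HIT | VC [4]
  [6] addr=0x70 blk=14 s=0: L1-HIT | VC [4]
  [7] addr=0x25 blk=4 s=0: VC-HIT | VC [14]

SEQ = [MISS, MISS, L1-HIT, L1-HIT, VC-HIT, VC-HIT, L1-HIT, VC-HIT]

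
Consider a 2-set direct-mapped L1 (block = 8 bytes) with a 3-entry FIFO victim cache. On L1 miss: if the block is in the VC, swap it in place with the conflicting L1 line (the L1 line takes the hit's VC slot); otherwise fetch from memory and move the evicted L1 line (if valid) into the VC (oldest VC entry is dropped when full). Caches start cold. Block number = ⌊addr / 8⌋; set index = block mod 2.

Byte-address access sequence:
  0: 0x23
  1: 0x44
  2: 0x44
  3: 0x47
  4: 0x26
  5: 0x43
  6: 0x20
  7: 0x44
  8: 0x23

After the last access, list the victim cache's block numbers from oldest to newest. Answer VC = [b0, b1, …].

VC = [8]

0: 0x23 (blk 4, set 0) → MISS  vc=[]
1: 0x44 (blk 8, set 0) → MISS  vc=[4]
2: 0x44 (blk 8, set 0) → L1-HIT  vc=[4]
3: 0x47 (blk 8, set 0) → L1-HIT  vc=[4]
4: 0x26 (blk 4, set 0) → VC-HIT  vc=[8]
5: 0x43 (blk 8, set 0) → VC-HIT  vc=[4]
6: 0x20 (blk 4, set 0) → VC-HIT  vc=[8]
7: 0x44 (blk 8, set 0) → VC-HIT  vc=[4]
8: 0x23 (blk 4, set 0) → VC-HIT  vc=[8]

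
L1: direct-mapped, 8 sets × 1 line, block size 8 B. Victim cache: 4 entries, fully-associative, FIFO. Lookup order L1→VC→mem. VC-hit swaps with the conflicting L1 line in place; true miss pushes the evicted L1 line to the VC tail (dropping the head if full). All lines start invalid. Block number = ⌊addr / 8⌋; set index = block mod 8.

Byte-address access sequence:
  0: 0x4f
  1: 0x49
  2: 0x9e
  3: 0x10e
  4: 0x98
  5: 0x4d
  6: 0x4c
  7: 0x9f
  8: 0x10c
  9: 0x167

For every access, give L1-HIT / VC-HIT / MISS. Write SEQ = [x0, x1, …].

#0 0x4f→b9/s1 MISS; vc=[]
#1 0x49→b9/s1 L1-HIT; vc=[]
#2 0x9e→b19/s3 MISS; vc=[]
#3 0x10e→b33/s1 MISS; vc=[9]
#4 0x98→b19/s3 L1-HIT; vc=[9]
#5 0x4d→b9/s1 VC-HIT; vc=[33]
#6 0x4c→b9/s1 L1-HIT; vc=[33]
#7 0x9f→b19/s3 L1-HIT; vc=[33]
#8 0x10c→b33/s1 VC-HIT; vc=[9]
#9 0x167→b44/s4 MISS; vc=[9]

SEQ = [MISS, L1-HIT, MISS, MISS, L1-HIT, VC-HIT, L1-HIT, L1-HIT, VC-HIT, MISS]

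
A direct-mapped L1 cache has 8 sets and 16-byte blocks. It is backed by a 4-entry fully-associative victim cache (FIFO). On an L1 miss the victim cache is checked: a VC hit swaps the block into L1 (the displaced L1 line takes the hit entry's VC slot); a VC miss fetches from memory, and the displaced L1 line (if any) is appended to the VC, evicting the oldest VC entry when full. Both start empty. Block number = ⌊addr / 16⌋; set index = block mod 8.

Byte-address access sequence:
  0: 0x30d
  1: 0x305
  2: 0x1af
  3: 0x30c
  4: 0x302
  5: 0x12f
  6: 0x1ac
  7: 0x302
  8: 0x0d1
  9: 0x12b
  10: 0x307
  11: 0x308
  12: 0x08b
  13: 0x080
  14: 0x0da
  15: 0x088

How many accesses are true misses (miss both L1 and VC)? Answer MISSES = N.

MISSES = 5

#0 0x30d→b48/s0 MISS; vc=[]
#1 0x305→b48/s0 L1-HIT; vc=[]
#2 0x1af→b26/s2 MISS; vc=[]
#3 0x30c→b48/s0 L1-HIT; vc=[]
#4 0x302→b48/s0 L1-HIT; vc=[]
#5 0x12f→b18/s2 MISS; vc=[26]
#6 0x1ac→b26/s2 VC-HIT; vc=[18]
#7 0x302→b48/s0 L1-HIT; vc=[18]
#8 0xd1→b13/s5 MISS; vc=[18]
#9 0x12b→b18/s2 VC-HIT; vc=[26]
#10 0x307→b48/s0 L1-HIT; vc=[26]
#11 0x308→b48/s0 L1-HIT; vc=[26]
#12 0x8b→b8/s0 MISS; vc=[26,48]
#13 0x80→b8/s0 L1-HIT; vc=[26,48]
#14 0xda→b13/s5 L1-HIT; vc=[26,48]
#15 0x88→b8/s0 L1-HIT; vc=[26,48]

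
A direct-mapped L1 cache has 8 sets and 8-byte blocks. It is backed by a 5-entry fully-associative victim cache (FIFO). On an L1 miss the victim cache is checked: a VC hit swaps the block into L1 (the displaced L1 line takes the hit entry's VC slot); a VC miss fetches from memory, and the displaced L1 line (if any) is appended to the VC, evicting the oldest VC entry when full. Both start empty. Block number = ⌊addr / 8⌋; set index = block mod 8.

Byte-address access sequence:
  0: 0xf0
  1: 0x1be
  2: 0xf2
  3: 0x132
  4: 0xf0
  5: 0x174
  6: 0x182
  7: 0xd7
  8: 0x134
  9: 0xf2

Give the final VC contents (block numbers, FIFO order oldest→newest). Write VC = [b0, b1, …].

  [0] addr=0xf0 blk=30 s=6: MISS | VC []
  [1] addr=0x1be blk=55 s=7: MISS | VC []
  [2] addr=0xf2 blk=30 s=6: L1-HIT | VC []
  [3] addr=0x132 blk=38 s=6: MISS | VC [30]
  [4] addr=0xf0 blk=30 s=6: VC-HIT | VC [38]
  [5] addr=0x174 blk=46 s=6: MISS | VC [38, 30]
  [6] addr=0x182 blk=48 s=0: MISS | VC [38, 30]
  [7] addr=0xd7 blk=26 s=2: MISS | VC [38, 30]
  [8] addr=0x134 blk=38 s=6: VC-HIT | VC [46, 30]
  [9] addr=0xf2 blk=30 s=6: VC-HIT | VC [46, 38]

VC = [46, 38]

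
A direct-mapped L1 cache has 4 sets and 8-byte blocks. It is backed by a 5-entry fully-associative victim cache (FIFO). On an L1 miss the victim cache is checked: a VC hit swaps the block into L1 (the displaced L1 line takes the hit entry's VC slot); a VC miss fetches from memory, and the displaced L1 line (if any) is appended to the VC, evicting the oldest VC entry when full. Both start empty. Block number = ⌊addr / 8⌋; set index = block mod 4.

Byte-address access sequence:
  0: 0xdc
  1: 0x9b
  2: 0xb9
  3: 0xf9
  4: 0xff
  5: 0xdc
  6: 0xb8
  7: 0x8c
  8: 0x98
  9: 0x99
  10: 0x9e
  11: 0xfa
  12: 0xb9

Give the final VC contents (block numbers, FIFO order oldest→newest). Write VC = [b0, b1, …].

VC = [19, 31, 27]

#0 0xdc→b27/s3 MISS; vc=[]
#1 0x9b→b19/s3 MISS; vc=[27]
#2 0xb9→b23/s3 MISS; vc=[27,19]
#3 0xf9→b31/s3 MISS; vc=[27,19,23]
#4 0xff→b31/s3 L1-HIT; vc=[27,19,23]
#5 0xdc→b27/s3 VC-HIT; vc=[31,19,23]
#6 0xb8→b23/s3 VC-HIT; vc=[31,19,27]
#7 0x8c→b17/s1 MISS; vc=[31,19,27]
#8 0x98→b19/s3 VC-HIT; vc=[31,23,27]
#9 0x99→b19/s3 L1-HIT; vc=[31,23,27]
#10 0x9e→b19/s3 L1-HIT; vc=[31,23,27]
#11 0xfa→b31/s3 VC-HIT; vc=[19,23,27]
#12 0xb9→b23/s3 VC-HIT; vc=[19,31,27]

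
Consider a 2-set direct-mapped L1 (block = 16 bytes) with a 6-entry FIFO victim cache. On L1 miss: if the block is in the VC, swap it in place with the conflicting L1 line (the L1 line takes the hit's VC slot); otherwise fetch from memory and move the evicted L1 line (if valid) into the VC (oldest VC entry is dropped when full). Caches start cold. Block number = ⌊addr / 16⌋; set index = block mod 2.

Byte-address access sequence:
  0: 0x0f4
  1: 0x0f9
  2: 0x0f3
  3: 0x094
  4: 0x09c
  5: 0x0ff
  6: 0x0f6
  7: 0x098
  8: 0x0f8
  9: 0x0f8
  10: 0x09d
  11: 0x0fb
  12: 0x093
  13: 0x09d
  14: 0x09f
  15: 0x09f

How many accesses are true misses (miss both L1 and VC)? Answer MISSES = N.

0: 0xf4 (blk 15, set 1) → MISS  vc=[]
1: 0xf9 (blk 15, set 1) → L1-HIT  vc=[]
2: 0xf3 (blk 15, set 1) → L1-HIT  vc=[]
3: 0x94 (blk 9, set 1) → MISS  vc=[15]
4: 0x9c (blk 9, set 1) → L1-HIT  vc=[15]
5: 0xff (blk 15, set 1) → VC-HIT  vc=[9]
6: 0xf6 (blk 15, set 1) → L1-HIT  vc=[9]
7: 0x98 (blk 9, set 1) → VC-HIT  vc=[15]
8: 0xf8 (blk 15, set 1) → VC-HIT  vc=[9]
9: 0xf8 (blk 15, set 1) → L1-HIT  vc=[9]
10: 0x9d (blk 9, set 1) → VC-HIT  vc=[15]
11: 0xfb (blk 15, set 1) → VC-HIT  vc=[9]
12: 0x93 (blk 9, set 1) → VC-HIT  vc=[15]
13: 0x9d (blk 9, set 1) → L1-HIT  vc=[15]
14: 0x9f (blk 9, set 1) → L1-HIT  vc=[15]
15: 0x9f (blk 9, set 1) → L1-HIT  vc=[15]

MISSES = 2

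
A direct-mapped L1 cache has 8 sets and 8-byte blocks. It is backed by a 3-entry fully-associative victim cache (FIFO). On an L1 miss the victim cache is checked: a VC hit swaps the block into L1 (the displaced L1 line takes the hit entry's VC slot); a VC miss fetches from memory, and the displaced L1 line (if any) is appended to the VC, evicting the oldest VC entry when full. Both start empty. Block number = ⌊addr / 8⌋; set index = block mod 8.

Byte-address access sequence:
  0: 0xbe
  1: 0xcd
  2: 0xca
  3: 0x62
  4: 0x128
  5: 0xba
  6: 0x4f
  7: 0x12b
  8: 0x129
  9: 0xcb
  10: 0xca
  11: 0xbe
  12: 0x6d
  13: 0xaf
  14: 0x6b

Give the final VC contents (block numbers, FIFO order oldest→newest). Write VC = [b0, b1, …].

VC = [9, 37, 21]

  [0] addr=0xbe blk=23 s=7: MISS | VC []
  [1] addr=0xcd blk=25 s=1: MISS | VC []
  [2] addr=0xca blk=25 s=1: L1-HIT | VC []
  [3] addr=0x62 blk=12 s=4: MISS | VC []
  [4] addr=0x128 blk=37 s=5: MISS | VC []
  [5] addr=0xba blk=23 s=7: L1-HIT | VC []
  [6] addr=0x4f blk=9 s=1: MISS | VC [25]
  [7] addr=0x12b blk=37 s=5: L1-HIT | VC [25]
  [8] addr=0x129 blk=37 s=5: L1-HIT | VC [25]
  [9] addr=0xcb blk=25 s=1: VC-HIT | VC [9]
  [10] addr=0xca blk=25 s=1: L1-HIT | VC [9]
  [11] addr=0xbe blk=23 s=7: L1-HIT | VC [9]
  [12] addr=0x6d blk=13 s=5: MISS | VC [9, 37]
  [13] addr=0xaf blk=21 s=5: MISS | VC [9, 37, 13]
  [14] addr=0x6b blk=13 s=5: VC-HIT | VC [9, 37, 21]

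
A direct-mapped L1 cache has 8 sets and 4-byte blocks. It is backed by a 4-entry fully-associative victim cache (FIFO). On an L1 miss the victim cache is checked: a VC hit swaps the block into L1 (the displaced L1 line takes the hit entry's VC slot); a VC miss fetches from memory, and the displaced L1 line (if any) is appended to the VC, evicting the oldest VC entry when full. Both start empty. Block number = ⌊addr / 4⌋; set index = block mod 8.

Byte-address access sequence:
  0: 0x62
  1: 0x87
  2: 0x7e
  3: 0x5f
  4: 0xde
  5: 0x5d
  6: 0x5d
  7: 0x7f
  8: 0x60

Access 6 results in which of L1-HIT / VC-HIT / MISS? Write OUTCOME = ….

OUTCOME = L1-HIT

0: 0x62 (blk 24, set 0) → MISS  vc=[]
1: 0x87 (blk 33, set 1) → MISS  vc=[]
2: 0x7e (blk 31, set 7) → MISS  vc=[]
3: 0x5f (blk 23, set 7) → MISS  vc=[31]
4: 0xde (blk 55, set 7) → MISS  vc=[31, 23]
5: 0x5d (blk 23, set 7) → VC-HIT  vc=[31, 55]
6: 0x5d (blk 23, set 7) → L1-HIT  vc=[31, 55]
7: 0x7f (blk 31, set 7) → VC-HIT  vc=[23, 55]
8: 0x60 (blk 24, set 0) → L1-HIT  vc=[23, 55]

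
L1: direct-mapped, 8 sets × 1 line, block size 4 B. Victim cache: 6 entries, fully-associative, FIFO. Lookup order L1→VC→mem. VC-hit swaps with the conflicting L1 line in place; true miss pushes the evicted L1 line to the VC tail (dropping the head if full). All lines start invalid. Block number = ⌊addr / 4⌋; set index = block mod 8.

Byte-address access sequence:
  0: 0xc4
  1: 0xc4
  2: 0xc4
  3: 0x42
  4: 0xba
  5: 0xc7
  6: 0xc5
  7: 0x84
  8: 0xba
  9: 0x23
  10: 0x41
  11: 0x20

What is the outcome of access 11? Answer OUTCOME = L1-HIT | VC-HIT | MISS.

#0 0xc4→b49/s1 MISS; vc=[]
#1 0xc4→b49/s1 L1-HIT; vc=[]
#2 0xc4→b49/s1 L1-HIT; vc=[]
#3 0x42→b16/s0 MISS; vc=[]
#4 0xba→b46/s6 MISS; vc=[]
#5 0xc7→b49/s1 L1-HIT; vc=[]
#6 0xc5→b49/s1 L1-HIT; vc=[]
#7 0x84→b33/s1 MISS; vc=[49]
#8 0xba→b46/s6 L1-HIT; vc=[49]
#9 0x23→b8/s0 MISS; vc=[49,16]
#10 0x41→b16/s0 VC-HIT; vc=[49,8]
#11 0x20→b8/s0 VC-HIT; vc=[49,16]

OUTCOME = VC-HIT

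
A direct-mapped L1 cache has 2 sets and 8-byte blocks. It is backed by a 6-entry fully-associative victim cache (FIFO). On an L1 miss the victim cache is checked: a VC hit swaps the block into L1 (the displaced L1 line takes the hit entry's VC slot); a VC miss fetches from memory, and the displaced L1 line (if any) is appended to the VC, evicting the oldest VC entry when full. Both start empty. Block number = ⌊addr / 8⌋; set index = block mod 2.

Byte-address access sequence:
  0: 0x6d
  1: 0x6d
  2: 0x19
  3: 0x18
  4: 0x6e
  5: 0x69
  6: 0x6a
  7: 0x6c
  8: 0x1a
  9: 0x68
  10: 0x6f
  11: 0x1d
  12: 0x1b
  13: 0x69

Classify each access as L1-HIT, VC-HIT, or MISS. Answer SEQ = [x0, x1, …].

SEQ = [MISS, L1-HIT, MISS, L1-HIT, VC-HIT, L1-HIT, L1-HIT, L1-HIT, VC-HIT, VC-HIT, L1-HIT, VC-HIT, L1-HIT, VC-HIT]

#0 0x6d→b13/s1 MISS; vc=[]
#1 0x6d→b13/s1 L1-HIT; vc=[]
#2 0x19→b3/s1 MISS; vc=[13]
#3 0x18→b3/s1 L1-HIT; vc=[13]
#4 0x6e→b13/s1 VC-HIT; vc=[3]
#5 0x69→b13/s1 L1-HIT; vc=[3]
#6 0x6a→b13/s1 L1-HIT; vc=[3]
#7 0x6c→b13/s1 L1-HIT; vc=[3]
#8 0x1a→b3/s1 VC-HIT; vc=[13]
#9 0x68→b13/s1 VC-HIT; vc=[3]
#10 0x6f→b13/s1 L1-HIT; vc=[3]
#11 0x1d→b3/s1 VC-HIT; vc=[13]
#12 0x1b→b3/s1 L1-HIT; vc=[13]
#13 0x69→b13/s1 VC-HIT; vc=[3]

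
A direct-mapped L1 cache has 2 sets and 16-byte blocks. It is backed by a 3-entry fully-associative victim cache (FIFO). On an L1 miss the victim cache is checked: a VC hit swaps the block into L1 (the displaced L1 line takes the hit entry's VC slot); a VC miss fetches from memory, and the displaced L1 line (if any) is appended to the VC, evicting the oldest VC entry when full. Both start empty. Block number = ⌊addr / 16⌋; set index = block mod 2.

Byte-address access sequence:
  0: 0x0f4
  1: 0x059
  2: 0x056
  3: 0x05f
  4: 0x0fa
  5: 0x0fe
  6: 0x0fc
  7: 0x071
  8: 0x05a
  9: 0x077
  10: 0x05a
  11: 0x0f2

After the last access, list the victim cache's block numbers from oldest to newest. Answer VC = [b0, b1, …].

#0 0xf4→b15/s1 MISS; vc=[]
#1 0x59→b5/s1 MISS; vc=[15]
#2 0x56→b5/s1 L1-HIT; vc=[15]
#3 0x5f→b5/s1 L1-HIT; vc=[15]
#4 0xfa→b15/s1 VC-HIT; vc=[5]
#5 0xfe→b15/s1 L1-HIT; vc=[5]
#6 0xfc→b15/s1 L1-HIT; vc=[5]
#7 0x71→b7/s1 MISS; vc=[5,15]
#8 0x5a→b5/s1 VC-HIT; vc=[7,15]
#9 0x77→b7/s1 VC-HIT; vc=[5,15]
#10 0x5a→b5/s1 VC-HIT; vc=[7,15]
#11 0xf2→b15/s1 VC-HIT; vc=[7,5]

VC = [7, 5]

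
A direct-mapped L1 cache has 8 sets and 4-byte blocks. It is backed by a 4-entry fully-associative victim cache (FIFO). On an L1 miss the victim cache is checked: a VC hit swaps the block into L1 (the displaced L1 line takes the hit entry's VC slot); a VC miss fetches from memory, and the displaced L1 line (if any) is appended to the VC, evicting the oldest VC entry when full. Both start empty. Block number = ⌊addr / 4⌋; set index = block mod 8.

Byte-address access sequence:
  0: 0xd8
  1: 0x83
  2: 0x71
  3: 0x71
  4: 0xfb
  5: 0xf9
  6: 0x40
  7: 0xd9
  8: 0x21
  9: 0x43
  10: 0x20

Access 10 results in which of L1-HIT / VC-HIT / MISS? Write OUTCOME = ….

0: 0xd8 (blk 54, set 6) → MISS  vc=[]
1: 0x83 (blk 32, set 0) → MISS  vc=[]
2: 0x71 (blk 28, set 4) → MISS  vc=[]
3: 0x71 (blk 28, set 4) → L1-HIT  vc=[]
4: 0xfb (blk 62, set 6) → MISS  vc=[54]
5: 0xf9 (blk 62, set 6) → L1-HIT  vc=[54]
6: 0x40 (blk 16, set 0) → MISS  vc=[54, 32]
7: 0xd9 (blk 54, set 6) → VC-HIT  vc=[62, 32]
8: 0x21 (blk 8, set 0) → MISS  vc=[62, 32, 16]
9: 0x43 (blk 16, set 0) → VC-HIT  vc=[62, 32, 8]
10: 0x20 (blk 8, set 0) → VC-HIT  vc=[62, 32, 16]

OUTCOME = VC-HIT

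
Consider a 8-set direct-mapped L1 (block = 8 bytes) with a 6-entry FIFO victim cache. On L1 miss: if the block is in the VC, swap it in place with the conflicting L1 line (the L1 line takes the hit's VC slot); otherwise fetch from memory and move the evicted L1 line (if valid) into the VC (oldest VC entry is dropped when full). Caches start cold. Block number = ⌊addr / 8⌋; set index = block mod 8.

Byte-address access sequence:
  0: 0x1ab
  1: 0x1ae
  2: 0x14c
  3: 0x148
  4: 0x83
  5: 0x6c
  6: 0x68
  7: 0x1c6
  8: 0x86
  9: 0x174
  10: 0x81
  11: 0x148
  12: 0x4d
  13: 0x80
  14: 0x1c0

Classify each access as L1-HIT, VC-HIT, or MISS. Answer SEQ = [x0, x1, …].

  [0] addr=0x1ab blk=53 s=5: MISS | VC []
  [1] addr=0x1ae blk=53 s=5: L1-HIT | VC []
  [2] addr=0x14c blk=41 s=1: MISS | VC []
  [3] addr=0x148 blk=41 s=1: L1-HIT | VC []
  [4] addr=0x83 blk=16 s=0: MISS | VC []
  [5] addr=0x6c blk=13 s=5: MISS | VC [53]
  [6] addr=0x68 blk=13 s=5: L1-HIT | VC [53]
  [7] addr=0x1c6 blk=56 s=0: MISS | VC [53, 16]
  [8] addr=0x86 blk=16 s=0: VC-HIT | VC [53, 56]
  [9] addr=0x174 blk=46 s=6: MISS | VC [53, 56]
  [10] addr=0x81 blk=16 s=0: L1-HIT | VC [53, 56]
  [11] addr=0x148 blk=41 s=1: L1-HIT | VC [53, 56]
  [12] addr=0x4d blk=9 s=1: MISS | VC [53, 56, 41]
  [13] addr=0x80 blk=16 s=0: L1-HIT | VC [53, 56, 41]
  [14] addr=0x1c0 blk=56 s=0: VC-HIT | VC [53, 16, 41]

SEQ = [MISS, L1-HIT, MISS, L1-HIT, MISS, MISS, L1-HIT, MISS, VC-HIT, MISS, L1-HIT, L1-HIT, MISS, L1-HIT, VC-HIT]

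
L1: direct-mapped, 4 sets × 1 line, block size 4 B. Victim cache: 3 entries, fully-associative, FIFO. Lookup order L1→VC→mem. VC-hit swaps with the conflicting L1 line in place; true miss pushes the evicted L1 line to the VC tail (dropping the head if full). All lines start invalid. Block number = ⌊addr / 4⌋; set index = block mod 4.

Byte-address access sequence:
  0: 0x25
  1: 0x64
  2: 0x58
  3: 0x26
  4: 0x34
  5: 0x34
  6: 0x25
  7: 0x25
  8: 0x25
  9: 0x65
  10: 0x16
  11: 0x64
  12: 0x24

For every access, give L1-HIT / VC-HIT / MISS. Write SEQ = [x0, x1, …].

  [0] addr=0x25 blk=9 s=1: MISS | VC []
  [1] addr=0x64 blk=25 s=1: MISS | VC [9]
  [2] addr=0x58 blk=22 s=2: MISS | VC [9]
  [3] addr=0x26 blk=9 s=1: VC-HIT | VC [25]
  [4] addr=0x34 blk=13 s=1: MISS | VC [25, 9]
  [5] addr=0x34 blk=13 s=1: L1-HIT | VC [25, 9]
  [6] addr=0x25 blk=9 s=1: VC-HIT | VC [25, 13]
  [7] addr=0x25 blk=9 s=1: L1-HIT | VC [25, 13]
  [8] addr=0x25 blk=9 s=1: L1-HIT | VC [25, 13]
  [9] addr=0x65 blk=25 s=1: VC-HIT | VC [9, 13]
  [10] addr=0x16 blk=5 s=1: MISS | VC [9, 13, 25]
  [11] addr=0x64 blk=25 s=1: VC-HIT | VC [9, 13, 5]
  [12] addr=0x24 blk=9 s=1: VC-HIT | VC [25, 13, 5]

SEQ = [MISS, MISS, MISS, VC-HIT, MISS, L1-HIT, VC-HIT, L1-HIT, L1-HIT, VC-HIT, MISS, VC-HIT, VC-HIT]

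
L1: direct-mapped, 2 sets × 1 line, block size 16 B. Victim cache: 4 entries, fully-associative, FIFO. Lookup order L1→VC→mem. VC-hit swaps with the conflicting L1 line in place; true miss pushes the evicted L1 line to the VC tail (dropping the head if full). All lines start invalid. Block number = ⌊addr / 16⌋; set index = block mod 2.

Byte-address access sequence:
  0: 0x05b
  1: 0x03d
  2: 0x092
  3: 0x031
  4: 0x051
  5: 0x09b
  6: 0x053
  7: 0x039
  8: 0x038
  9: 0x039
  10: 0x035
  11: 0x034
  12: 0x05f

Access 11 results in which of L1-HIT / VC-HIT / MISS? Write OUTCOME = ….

OUTCOME = L1-HIT

0: 0x5b (blk 5, set 1) → MISS  vc=[]
1: 0x3d (blk 3, set 1) → MISS  vc=[5]
2: 0x92 (blk 9, set 1) → MISS  vc=[5, 3]
3: 0x31 (blk 3, set 1) → VC-HIT  vc=[5, 9]
4: 0x51 (blk 5, set 1) → VC-HIT  vc=[3, 9]
5: 0x9b (blk 9, set 1) → VC-HIT  vc=[3, 5]
6: 0x53 (blk 5, set 1) → VC-HIT  vc=[3, 9]
7: 0x39 (blk 3, set 1) → VC-HIT  vc=[5, 9]
8: 0x38 (blk 3, set 1) → L1-HIT  vc=[5, 9]
9: 0x39 (blk 3, set 1) → L1-HIT  vc=[5, 9]
10: 0x35 (blk 3, set 1) → L1-HIT  vc=[5, 9]
11: 0x34 (blk 3, set 1) → L1-HIT  vc=[5, 9]
12: 0x5f (blk 5, set 1) → VC-HIT  vc=[3, 9]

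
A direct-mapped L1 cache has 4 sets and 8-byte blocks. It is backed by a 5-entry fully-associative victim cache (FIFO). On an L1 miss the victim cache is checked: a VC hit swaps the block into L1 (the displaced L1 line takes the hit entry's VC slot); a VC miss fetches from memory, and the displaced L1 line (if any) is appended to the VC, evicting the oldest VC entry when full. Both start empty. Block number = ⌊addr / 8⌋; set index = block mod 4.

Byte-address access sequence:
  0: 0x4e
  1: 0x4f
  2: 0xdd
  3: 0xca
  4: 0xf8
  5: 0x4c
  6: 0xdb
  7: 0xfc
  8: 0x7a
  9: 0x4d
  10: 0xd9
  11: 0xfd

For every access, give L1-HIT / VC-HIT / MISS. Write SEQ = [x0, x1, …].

SEQ = [MISS, L1-HIT, MISS, MISS, MISS, VC-HIT, VC-HIT, VC-HIT, MISS, L1-HIT, VC-HIT, VC-HIT]

#0 0x4e→b9/s1 MISS; vc=[]
#1 0x4f→b9/s1 L1-HIT; vc=[]
#2 0xdd→b27/s3 MISS; vc=[]
#3 0xca→b25/s1 MISS; vc=[9]
#4 0xf8→b31/s3 MISS; vc=[9,27]
#5 0x4c→b9/s1 VC-HIT; vc=[25,27]
#6 0xdb→b27/s3 VC-HIT; vc=[25,31]
#7 0xfc→b31/s3 VC-HIT; vc=[25,27]
#8 0x7a→b15/s3 MISS; vc=[25,27,31]
#9 0x4d→b9/s1 L1-HIT; vc=[25,27,31]
#10 0xd9→b27/s3 VC-HIT; vc=[25,15,31]
#11 0xfd→b31/s3 VC-HIT; vc=[25,15,27]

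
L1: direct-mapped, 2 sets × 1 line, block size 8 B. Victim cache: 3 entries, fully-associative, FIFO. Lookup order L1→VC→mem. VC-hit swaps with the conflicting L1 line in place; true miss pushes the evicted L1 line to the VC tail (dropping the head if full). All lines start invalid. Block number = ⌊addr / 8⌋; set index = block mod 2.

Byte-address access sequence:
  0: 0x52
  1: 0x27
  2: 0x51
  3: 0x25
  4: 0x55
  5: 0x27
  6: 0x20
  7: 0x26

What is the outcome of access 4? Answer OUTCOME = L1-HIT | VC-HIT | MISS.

0: 0x52 (blk 10, set 0) → MISS  vc=[]
1: 0x27 (blk 4, set 0) → MISS  vc=[10]
2: 0x51 (blk 10, set 0) → VC-HIT  vc=[4]
3: 0x25 (blk 4, set 0) → VC-HIT  vc=[10]
4: 0x55 (blk 10, set 0) → VC-HIT  vc=[4]
5: 0x27 (blk 4, set 0) → VC-HIT  vc=[10]
6: 0x20 (blk 4, set 0) → L1-HIT  vc=[10]
7: 0x26 (blk 4, set 0) → L1-HIT  vc=[10]

OUTCOME = VC-HIT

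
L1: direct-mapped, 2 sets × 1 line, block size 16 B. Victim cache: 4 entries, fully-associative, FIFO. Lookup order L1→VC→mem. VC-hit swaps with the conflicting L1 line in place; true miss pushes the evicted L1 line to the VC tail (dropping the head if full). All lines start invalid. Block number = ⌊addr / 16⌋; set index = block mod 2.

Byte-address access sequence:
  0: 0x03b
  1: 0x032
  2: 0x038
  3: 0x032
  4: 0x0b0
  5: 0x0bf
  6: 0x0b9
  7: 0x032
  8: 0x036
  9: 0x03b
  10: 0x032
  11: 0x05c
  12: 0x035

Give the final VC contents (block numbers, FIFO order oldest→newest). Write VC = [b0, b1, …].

VC = [11, 5]

0: 0x3b (blk 3, set 1) → MISS  vc=[]
1: 0x32 (blk 3, set 1) → L1-HIT  vc=[]
2: 0x38 (blk 3, set 1) → L1-HIT  vc=[]
3: 0x32 (blk 3, set 1) → L1-HIT  vc=[]
4: 0xb0 (blk 11, set 1) → MISS  vc=[3]
5: 0xbf (blk 11, set 1) → L1-HIT  vc=[3]
6: 0xb9 (blk 11, set 1) → L1-HIT  vc=[3]
7: 0x32 (blk 3, set 1) → VC-HIT  vc=[11]
8: 0x36 (blk 3, set 1) → L1-HIT  vc=[11]
9: 0x3b (blk 3, set 1) → L1-HIT  vc=[11]
10: 0x32 (blk 3, set 1) → L1-HIT  vc=[11]
11: 0x5c (blk 5, set 1) → MISS  vc=[11, 3]
12: 0x35 (blk 3, set 1) → VC-HIT  vc=[11, 5]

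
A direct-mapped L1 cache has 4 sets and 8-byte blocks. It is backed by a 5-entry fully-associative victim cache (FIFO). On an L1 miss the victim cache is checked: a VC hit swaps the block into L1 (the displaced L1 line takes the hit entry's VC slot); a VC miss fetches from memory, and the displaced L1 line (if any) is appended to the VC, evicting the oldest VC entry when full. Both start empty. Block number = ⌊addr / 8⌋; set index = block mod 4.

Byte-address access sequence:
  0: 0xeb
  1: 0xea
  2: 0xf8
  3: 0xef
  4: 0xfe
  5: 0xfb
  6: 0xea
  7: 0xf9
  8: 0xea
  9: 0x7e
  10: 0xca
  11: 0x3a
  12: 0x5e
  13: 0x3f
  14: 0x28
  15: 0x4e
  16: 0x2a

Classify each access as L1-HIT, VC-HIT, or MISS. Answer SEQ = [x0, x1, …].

0: 0xeb (blk 29, set 1) → MISS  vc=[]
1: 0xea (blk 29, set 1) → L1-HIT  vc=[]
2: 0xf8 (blk 31, set 3) → MISS  vc=[]
3: 0xef (blk 29, set 1) → L1-HIT  vc=[]
4: 0xfe (blk 31, set 3) → L1-HIT  vc=[]
5: 0xfb (blk 31, set 3) → L1-HIT  vc=[]
6: 0xea (blk 29, set 1) → L1-HIT  vc=[]
7: 0xf9 (blk 31, set 3) → L1-HIT  vc=[]
8: 0xea (blk 29, set 1) → L1-HIT  vc=[]
9: 0x7e (blk 15, set 3) → MISS  vc=[31]
10: 0xca (blk 25, set 1) → MISS  vc=[31, 29]
11: 0x3a (blk 7, set 3) → MISS  vc=[31, 29, 15]
12: 0x5e (blk 11, set 3) → MISS  vc=[31, 29, 15, 7]
13: 0x3f (blk 7, set 3) → VC-HIT  vc=[31, 29, 15, 11]
14: 0x28 (blk 5, set 1) → MISS  vc=[31, 29, 15, 11, 25]
15: 0x4e (blk 9, set 1) → MISS  vc=[29, 15, 11, 25, 5]
16: 0x2a (blk 5, set 1) → VC-HIT  vc=[29, 15, 11, 25, 9]

SEQ = [MISS, L1-HIT, MISS, L1-HIT, L1-HIT, L1-HIT, L1-HIT, L1-HIT, L1-HIT, MISS, MISS, MISS, MISS, VC-HIT, MISS, MISS, VC-HIT]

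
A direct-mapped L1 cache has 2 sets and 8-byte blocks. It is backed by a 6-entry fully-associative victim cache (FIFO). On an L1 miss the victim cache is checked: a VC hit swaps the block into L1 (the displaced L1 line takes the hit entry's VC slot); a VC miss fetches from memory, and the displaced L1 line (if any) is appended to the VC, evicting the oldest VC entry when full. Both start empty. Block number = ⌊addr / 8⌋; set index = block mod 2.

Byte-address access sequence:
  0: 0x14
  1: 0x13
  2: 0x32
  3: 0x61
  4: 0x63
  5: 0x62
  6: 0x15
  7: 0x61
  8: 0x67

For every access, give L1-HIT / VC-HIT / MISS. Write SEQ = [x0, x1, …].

  [0] addr=0x14 blk=2 s=0: MISS | VC []
  [1] addr=0x13 blk=2 s=0: L1-HIT | VC []
  [2] addr=0x32 blk=6 s=0: MISS | VC [2]
  [3] addr=0x61 blk=12 s=0: MISS | VC [2, 6]
  [4] addr=0x63 blk=12 s=0: L1-HIT | VC [2, 6]
  [5] addr=0x62 blk=12 s=0: L1-HIT | VC [2, 6]
  [6] addr=0x15 blk=2 s=0: VC-HIT | VC [12, 6]
  [7] addr=0x61 blk=12 s=0: VC-HIT | VC [2, 6]
  [8] addr=0x67 blk=12 s=0: L1-HIT | VC [2, 6]

SEQ = [MISS, L1-HIT, MISS, MISS, L1-HIT, L1-HIT, VC-HIT, VC-HIT, L1-HIT]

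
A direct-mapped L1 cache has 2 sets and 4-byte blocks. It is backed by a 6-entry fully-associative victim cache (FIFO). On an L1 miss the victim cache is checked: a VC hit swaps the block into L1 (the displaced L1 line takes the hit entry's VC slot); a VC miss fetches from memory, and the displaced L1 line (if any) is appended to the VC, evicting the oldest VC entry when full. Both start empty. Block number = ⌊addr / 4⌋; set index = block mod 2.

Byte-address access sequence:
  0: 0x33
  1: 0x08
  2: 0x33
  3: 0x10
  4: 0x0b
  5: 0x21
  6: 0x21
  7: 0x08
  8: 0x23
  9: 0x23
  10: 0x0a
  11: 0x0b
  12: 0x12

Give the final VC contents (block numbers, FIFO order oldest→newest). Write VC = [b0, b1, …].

  [0] addr=0x33 blk=12 s=0: MISS | VC []
  [1] addr=0x8 blk=2 s=0: MISS | VC [12]
  [2] addr=0x33 blk=12 s=0: VC-HIT | VC [2]
  [3] addr=0x10 blk=4 s=0: MISS | VC [2, 12]
  [4] addr=0xb blk=2 s=0: VC-HIT | VC [4, 12]
  [5] addr=0x21 blk=8 s=0: MISS | VC [4, 12, 2]
  [6] addr=0x21 blk=8 s=0: L1-HIT | VC [4, 12, 2]
  [7] addr=0x8 blk=2 s=0: VC-HIT | VC [4, 12, 8]
  [8] addr=0x23 blk=8 s=0: VC-HIT | VC [4, 12, 2]
  [9] addr=0x23 blk=8 s=0: L1-HIT | VC [4, 12, 2]
  [10] addr=0xa blk=2 s=0: VC-HIT | VC [4, 12, 8]
  [11] addr=0xb blk=2 s=0: L1-HIT | VC [4, 12, 8]
  [12] addr=0x12 blk=4 s=0: VC-HIT | VC [2, 12, 8]

VC = [2, 12, 8]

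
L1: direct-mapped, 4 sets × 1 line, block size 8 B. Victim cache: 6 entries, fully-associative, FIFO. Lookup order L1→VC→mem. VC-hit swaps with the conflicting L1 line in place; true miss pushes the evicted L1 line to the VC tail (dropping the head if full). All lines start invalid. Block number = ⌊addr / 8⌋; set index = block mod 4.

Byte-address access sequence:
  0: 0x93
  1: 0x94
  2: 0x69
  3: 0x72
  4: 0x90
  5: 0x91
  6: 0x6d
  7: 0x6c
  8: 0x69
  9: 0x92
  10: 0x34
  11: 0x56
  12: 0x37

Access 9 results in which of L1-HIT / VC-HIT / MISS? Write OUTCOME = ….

OUTCOME = L1-HIT

#0 0x93→b18/s2 MISS; vc=[]
#1 0x94→b18/s2 L1-HIT; vc=[]
#2 0x69→b13/s1 MISS; vc=[]
#3 0x72→b14/s2 MISS; vc=[18]
#4 0x90→b18/s2 VC-HIT; vc=[14]
#5 0x91→b18/s2 L1-HIT; vc=[14]
#6 0x6d→b13/s1 L1-HIT; vc=[14]
#7 0x6c→b13/s1 L1-HIT; vc=[14]
#8 0x69→b13/s1 L1-HIT; vc=[14]
#9 0x92→b18/s2 L1-HIT; vc=[14]
#10 0x34→b6/s2 MISS; vc=[14,18]
#11 0x56→b10/s2 MISS; vc=[14,18,6]
#12 0x37→b6/s2 VC-HIT; vc=[14,18,10]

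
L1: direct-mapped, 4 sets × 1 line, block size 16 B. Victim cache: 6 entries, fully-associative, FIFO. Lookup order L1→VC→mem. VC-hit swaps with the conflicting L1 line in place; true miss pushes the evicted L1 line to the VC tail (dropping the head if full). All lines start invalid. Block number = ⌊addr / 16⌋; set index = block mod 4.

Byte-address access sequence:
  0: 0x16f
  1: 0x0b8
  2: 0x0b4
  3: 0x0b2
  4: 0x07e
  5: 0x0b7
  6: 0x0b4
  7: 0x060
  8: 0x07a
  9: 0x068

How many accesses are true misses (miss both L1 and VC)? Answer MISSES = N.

0: 0x16f (blk 22, set 2) → MISS  vc=[]
1: 0xb8 (blk 11, set 3) → MISS  vc=[]
2: 0xb4 (blk 11, set 3) → L1-HIT  vc=[]
3: 0xb2 (blk 11, set 3) → L1-HIT  vc=[]
4: 0x7e (blk 7, set 3) → MISS  vc=[11]
5: 0xb7 (blk 11, set 3) → VC-HIT  vc=[7]
6: 0xb4 (blk 11, set 3) → L1-HIT  vc=[7]
7: 0x60 (blk 6, set 2) → MISS  vc=[7, 22]
8: 0x7a (blk 7, set 3) → VC-HIT  vc=[11, 22]
9: 0x68 (blk 6, set 2) → L1-HIT  vc=[11, 22]

MISSES = 4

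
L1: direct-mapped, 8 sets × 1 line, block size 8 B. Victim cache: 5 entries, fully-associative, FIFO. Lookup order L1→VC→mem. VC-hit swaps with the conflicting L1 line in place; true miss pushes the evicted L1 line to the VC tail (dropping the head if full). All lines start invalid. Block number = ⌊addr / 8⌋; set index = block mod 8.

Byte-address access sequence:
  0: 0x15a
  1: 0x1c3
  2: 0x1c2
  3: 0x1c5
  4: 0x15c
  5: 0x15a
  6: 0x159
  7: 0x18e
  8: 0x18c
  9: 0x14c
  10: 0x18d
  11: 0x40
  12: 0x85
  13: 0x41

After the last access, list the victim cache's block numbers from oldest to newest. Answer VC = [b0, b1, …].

VC = [41, 56, 16]

0: 0x15a (blk 43, set 3) → MISS  vc=[]
1: 0x1c3 (blk 56, set 0) → MISS  vc=[]
2: 0x1c2 (blk 56, set 0) → L1-HIT  vc=[]
3: 0x1c5 (blk 56, set 0) → L1-HIT  vc=[]
4: 0x15c (blk 43, set 3) → L1-HIT  vc=[]
5: 0x15a (blk 43, set 3) → L1-HIT  vc=[]
6: 0x159 (blk 43, set 3) → L1-HIT  vc=[]
7: 0x18e (blk 49, set 1) → MISS  vc=[]
8: 0x18c (blk 49, set 1) → L1-HIT  vc=[]
9: 0x14c (blk 41, set 1) → MISS  vc=[49]
10: 0x18d (blk 49, set 1) → VC-HIT  vc=[41]
11: 0x40 (blk 8, set 0) → MISS  vc=[41, 56]
12: 0x85 (blk 16, set 0) → MISS  vc=[41, 56, 8]
13: 0x41 (blk 8, set 0) → VC-HIT  vc=[41, 56, 16]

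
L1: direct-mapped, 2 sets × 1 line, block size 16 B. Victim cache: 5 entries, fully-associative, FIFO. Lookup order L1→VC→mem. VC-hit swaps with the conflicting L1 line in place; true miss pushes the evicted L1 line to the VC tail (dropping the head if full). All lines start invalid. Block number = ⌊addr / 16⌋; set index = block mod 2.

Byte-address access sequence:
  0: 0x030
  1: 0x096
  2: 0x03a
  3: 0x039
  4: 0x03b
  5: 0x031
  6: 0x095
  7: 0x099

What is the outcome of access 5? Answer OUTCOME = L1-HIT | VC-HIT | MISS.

0: 0x30 (blk 3, set 1) → MISS  vc=[]
1: 0x96 (blk 9, set 1) → MISS  vc=[3]
2: 0x3a (blk 3, set 1) → VC-HIT  vc=[9]
3: 0x39 (blk 3, set 1) → L1-HIT  vc=[9]
4: 0x3b (blk 3, set 1) → L1-HIT  vc=[9]
5: 0x31 (blk 3, set 1) → L1-HIT  vc=[9]
6: 0x95 (blk 9, set 1) → VC-HIT  vc=[3]
7: 0x99 (blk 9, set 1) → L1-HIT  vc=[3]

OUTCOME = L1-HIT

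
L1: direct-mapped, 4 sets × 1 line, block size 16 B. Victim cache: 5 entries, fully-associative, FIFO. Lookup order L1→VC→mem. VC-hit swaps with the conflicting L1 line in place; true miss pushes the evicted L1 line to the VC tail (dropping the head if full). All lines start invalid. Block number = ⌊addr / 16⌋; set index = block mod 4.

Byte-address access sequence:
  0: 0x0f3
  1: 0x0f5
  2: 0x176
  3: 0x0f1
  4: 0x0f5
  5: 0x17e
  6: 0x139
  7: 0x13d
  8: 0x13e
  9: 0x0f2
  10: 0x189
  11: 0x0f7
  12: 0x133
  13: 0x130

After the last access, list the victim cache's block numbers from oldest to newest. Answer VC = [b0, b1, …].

  [0] addr=0xf3 blk=15 s=3: MISS | VC []
  [1] addr=0xf5 blk=15 s=3: L1-HIT | VC []
  [2] addr=0x176 blk=23 s=3: MISS | VC [15]
  [3] addr=0xf1 blk=15 s=3: VC-HIT | VC [23]
  [4] addr=0xf5 blk=15 s=3: L1-HIT | VC [23]
  [5] addr=0x17e blk=23 s=3: VC-HIT | VC [15]
  [6] addr=0x139 blk=19 s=3: MISS | VC [15, 23]
  [7] addr=0x13d blk=19 s=3: L1-HIT | VC [15, 23]
  [8] addr=0x13e blk=19 s=3: L1-HIT | VC [15, 23]
  [9] addr=0xf2 blk=15 s=3: VC-HIT | VC [19, 23]
  [10] addr=0x189 blk=24 s=0: MISS | VC [19, 23]
  [11] addr=0xf7 blk=15 s=3: L1-HIT | VC [19, 23]
  [12] addr=0x133 blk=19 s=3: VC-HIT | VC [15, 23]
  [13] addr=0x130 blk=19 s=3: L1-HIT | VC [15, 23]

VC = [15, 23]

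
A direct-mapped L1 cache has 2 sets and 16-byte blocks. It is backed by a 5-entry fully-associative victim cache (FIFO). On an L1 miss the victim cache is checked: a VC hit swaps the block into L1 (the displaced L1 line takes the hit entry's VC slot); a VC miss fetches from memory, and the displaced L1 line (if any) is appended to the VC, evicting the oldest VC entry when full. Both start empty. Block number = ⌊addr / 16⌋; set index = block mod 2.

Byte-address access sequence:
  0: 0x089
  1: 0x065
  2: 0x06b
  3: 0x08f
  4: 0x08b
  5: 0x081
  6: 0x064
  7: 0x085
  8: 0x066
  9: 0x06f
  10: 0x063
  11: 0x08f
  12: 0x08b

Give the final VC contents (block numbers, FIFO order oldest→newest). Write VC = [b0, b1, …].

VC = [6]

#0 0x89→b8/s0 MISS; vc=[]
#1 0x65→b6/s0 MISS; vc=[8]
#2 0x6b→b6/s0 L1-HIT; vc=[8]
#3 0x8f→b8/s0 VC-HIT; vc=[6]
#4 0x8b→b8/s0 L1-HIT; vc=[6]
#5 0x81→b8/s0 L1-HIT; vc=[6]
#6 0x64→b6/s0 VC-HIT; vc=[8]
#7 0x85→b8/s0 VC-HIT; vc=[6]
#8 0x66→b6/s0 VC-HIT; vc=[8]
#9 0x6f→b6/s0 L1-HIT; vc=[8]
#10 0x63→b6/s0 L1-HIT; vc=[8]
#11 0x8f→b8/s0 VC-HIT; vc=[6]
#12 0x8b→b8/s0 L1-HIT; vc=[6]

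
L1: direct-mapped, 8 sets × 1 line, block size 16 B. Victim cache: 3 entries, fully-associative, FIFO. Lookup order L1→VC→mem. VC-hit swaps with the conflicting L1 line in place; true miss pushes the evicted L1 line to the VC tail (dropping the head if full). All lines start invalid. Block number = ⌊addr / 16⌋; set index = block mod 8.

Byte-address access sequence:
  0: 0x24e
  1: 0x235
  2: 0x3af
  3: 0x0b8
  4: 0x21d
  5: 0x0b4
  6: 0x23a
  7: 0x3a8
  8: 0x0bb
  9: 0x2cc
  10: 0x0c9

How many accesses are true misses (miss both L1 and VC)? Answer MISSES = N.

#0 0x24e→b36/s4 MISS; vc=[]
#1 0x235→b35/s3 MISS; vc=[]
#2 0x3af→b58/s2 MISS; vc=[]
#3 0xb8→b11/s3 MISS; vc=[35]
#4 0x21d→b33/s1 MISS; vc=[35]
#5 0xb4→b11/s3 L1-HIT; vc=[35]
#6 0x23a→b35/s3 VC-HIT; vc=[11]
#7 0x3a8→b58/s2 L1-HIT; vc=[11]
#8 0xbb→b11/s3 VC-HIT; vc=[35]
#9 0x2cc→b44/s4 MISS; vc=[35,36]
#10 0xc9→b12/s4 MISS; vc=[35,36,44]

MISSES = 7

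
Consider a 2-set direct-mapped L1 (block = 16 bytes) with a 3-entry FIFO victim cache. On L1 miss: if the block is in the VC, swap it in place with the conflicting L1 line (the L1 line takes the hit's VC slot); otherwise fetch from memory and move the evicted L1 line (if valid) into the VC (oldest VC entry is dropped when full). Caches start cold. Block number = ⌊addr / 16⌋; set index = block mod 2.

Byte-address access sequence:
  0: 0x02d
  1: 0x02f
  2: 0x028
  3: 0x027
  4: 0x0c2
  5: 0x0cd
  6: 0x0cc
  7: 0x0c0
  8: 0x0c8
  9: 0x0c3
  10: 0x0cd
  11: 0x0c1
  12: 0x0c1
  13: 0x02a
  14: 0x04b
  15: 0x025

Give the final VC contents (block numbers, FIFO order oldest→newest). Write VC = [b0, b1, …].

#0 0x2d→b2/s0 MISS; vc=[]
#1 0x2f→b2/s0 L1-HIT; vc=[]
#2 0x28→b2/s0 L1-HIT; vc=[]
#3 0x27→b2/s0 L1-HIT; vc=[]
#4 0xc2→b12/s0 MISS; vc=[2]
#5 0xcd→b12/s0 L1-HIT; vc=[2]
#6 0xcc→b12/s0 L1-HIT; vc=[2]
#7 0xc0→b12/s0 L1-HIT; vc=[2]
#8 0xc8→b12/s0 L1-HIT; vc=[2]
#9 0xc3→b12/s0 L1-HIT; vc=[2]
#10 0xcd→b12/s0 L1-HIT; vc=[2]
#11 0xc1→b12/s0 L1-HIT; vc=[2]
#12 0xc1→b12/s0 L1-HIT; vc=[2]
#13 0x2a→b2/s0 VC-HIT; vc=[12]
#14 0x4b→b4/s0 MISS; vc=[12,2]
#15 0x25→b2/s0 VC-HIT; vc=[12,4]

VC = [12, 4]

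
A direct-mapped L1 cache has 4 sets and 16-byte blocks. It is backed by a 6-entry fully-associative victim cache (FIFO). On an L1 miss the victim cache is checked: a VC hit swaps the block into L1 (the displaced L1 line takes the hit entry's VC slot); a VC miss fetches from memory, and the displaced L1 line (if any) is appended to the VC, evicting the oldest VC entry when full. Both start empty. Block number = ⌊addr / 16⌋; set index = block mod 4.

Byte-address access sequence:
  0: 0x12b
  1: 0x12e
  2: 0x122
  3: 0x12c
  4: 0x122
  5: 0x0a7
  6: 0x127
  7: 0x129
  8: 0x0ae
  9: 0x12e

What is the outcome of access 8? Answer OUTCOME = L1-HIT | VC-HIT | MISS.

  [0] addr=0x12b blk=18 s=2: MISS | VC []
  [1] addr=0x12e blk=18 s=2: L1-HIT | VC []
  [2] addr=0x122 blk=18 s=2: L1-HIT | VC []
  [3] addr=0x12c blk=18 s=2: L1-HIT | VC []
  [4] addr=0x122 blk=18 s=2: L1-HIT | VC []
  [5] addr=0xa7 blk=10 s=2: MISS | VC [18]
  [6] addr=0x127 blk=18 s=2: VC-HIT | VC [10]
  [7] addr=0x129 blk=18 s=2: L1-HIT | VC [10]
  [8] addr=0xae blk=10 s=2: VC-HIT | VC [18]
  [9] addr=0x12e blk=18 s=2: VC-HIT | VC [10]

OUTCOME = VC-HIT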